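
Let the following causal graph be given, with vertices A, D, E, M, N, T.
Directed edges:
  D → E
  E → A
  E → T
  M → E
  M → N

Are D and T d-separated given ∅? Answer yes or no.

Bayes-Ball from D | ∅ reaches {A,E,T}.
T ∈ reach(D|∅) ⇒ D ⊥̸ T | ∅.

No — D and T are d-connected given ∅.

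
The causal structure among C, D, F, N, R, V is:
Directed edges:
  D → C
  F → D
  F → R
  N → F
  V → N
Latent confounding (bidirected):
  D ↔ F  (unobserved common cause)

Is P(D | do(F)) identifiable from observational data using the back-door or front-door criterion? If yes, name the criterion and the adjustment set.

desc(F)\{F}={C,D,R}; candidates ⊆ {N,V}.
F↔D: latent back-door arc(s) into F.
size 0: {}; under {} F still reaches {C,D,N,V} ∋ D.
size 1: {N}, {V}; under {N} F still reaches {C,D} ∋ D.
size 2: {N,V}; under {N,V} F still reaches {C,D} ∋ D.
F↔D cannot be blocked by any observed set — no back-door set.
No mediator lies on a directed F→…→D path.
Neither criterion identifies P(D|do(F)) in this graph.

P(D|do(F)): not identifiable (no BD/FD set).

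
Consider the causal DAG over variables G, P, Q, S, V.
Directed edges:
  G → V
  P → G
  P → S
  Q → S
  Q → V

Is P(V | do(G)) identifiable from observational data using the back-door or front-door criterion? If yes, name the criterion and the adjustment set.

desc(G)\{G}={V}; candidates ⊆ {P,Q,S}.
∅: G⊥V given ∅ in G with G→· removed — back-door holds.
P(V|do(G)) = P(V|G) — no adjustment needed.

P(V|do(G)): backdoor, adjust for ∅.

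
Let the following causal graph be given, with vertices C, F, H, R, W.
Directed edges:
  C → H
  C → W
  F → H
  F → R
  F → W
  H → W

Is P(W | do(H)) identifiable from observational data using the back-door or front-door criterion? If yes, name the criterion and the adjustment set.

P(W|do(H)): backdoor, adjust for {C, F}.

desc(H)\{H}={W}; candidates ⊆ {C,F,R}.
size 0: {}; under {} H still reaches {C,F,R,W} ∋ W.
size 1: {C}, {F}, {R}; under {C} H still reaches {F,R,W} ∋ W.
{C,F}: H⊥W given {C,F} in G with H→· removed — back-door holds.
P(W|do(H)) = Σ_{C,F} P(W|H,C,F)·P(C,F).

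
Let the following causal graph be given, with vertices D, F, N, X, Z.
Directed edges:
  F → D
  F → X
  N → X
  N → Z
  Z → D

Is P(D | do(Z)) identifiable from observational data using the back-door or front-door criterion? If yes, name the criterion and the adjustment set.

desc(Z)\{Z}={D}; candidates ⊆ {F,N,X}.
∅: Z⊥D given ∅ in G with Z→· removed — back-door holds.
P(D|do(Z)) = P(D|Z) — no adjustment needed.

P(D|do(Z)): backdoor, adjust for ∅.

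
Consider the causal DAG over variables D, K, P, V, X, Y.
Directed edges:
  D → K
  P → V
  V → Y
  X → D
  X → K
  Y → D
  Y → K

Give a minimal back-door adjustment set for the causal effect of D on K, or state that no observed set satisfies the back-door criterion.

desc(D)\{D}={K}; candidates ⊆ {P,V,X,Y}.
size 0: {}; under {} D still reaches {K,P,V,X,Y} ∋ K.
size 1: {P}, {V}, {X} …(+1); under {P} D still reaches {K,V,X,Y} ∋ K.
{X,Y}: D⊥K given {X,Y} in G with D→· removed — back-door holds.

D→K: minimal back-door set {X, Y}.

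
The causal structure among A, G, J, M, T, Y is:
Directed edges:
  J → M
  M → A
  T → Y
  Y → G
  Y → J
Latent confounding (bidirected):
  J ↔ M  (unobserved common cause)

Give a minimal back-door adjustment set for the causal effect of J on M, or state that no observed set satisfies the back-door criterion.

J→M: no observed back-door set.

desc(J)\{J}={A,M}; candidates ⊆ {G,T,Y}.
J↔M: latent back-door arc(s) into J.
size 0: {}; under {} J still reaches {A,G,M,T,Y} ∋ M.
size 1: {G}, {T}, {Y}; under {G} J still reaches {A,M,T,Y} ∋ M.
size 2: {G,T}, {G,Y}, {T,Y}; under {G,T} J still reaches {A,M,Y} ∋ M.
J↔M cannot be blocked by any observed set — no back-door set.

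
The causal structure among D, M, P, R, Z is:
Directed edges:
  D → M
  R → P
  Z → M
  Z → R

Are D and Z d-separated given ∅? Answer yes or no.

Yes — D ⊥ Z | ∅.

Bayes-Ball from D | ∅ reaches {M}.
Z ∉ reach(D|∅) ⇒ D ⊥ Z | ∅.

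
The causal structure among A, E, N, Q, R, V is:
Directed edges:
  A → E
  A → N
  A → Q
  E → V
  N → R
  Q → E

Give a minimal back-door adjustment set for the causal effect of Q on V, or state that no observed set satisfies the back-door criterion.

desc(Q)\{Q}={E,V}; candidates ⊆ {A,N,R}.
size 0: {}; under {} Q still reaches {A,E,N,R,V} ∋ V.
{A}: Q⊥V given {A} in G with Q→· removed — back-door holds.

Q→V: minimal back-door set {A}.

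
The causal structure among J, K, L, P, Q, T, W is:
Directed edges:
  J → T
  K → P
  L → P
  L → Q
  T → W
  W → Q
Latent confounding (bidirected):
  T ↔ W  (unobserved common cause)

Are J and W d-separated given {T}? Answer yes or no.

Bayes-Ball from J | {T} reaches {Q,W}.
W ∈ reach(J|{T}) ⇒ J ⊥̸ W | {T}.

No — J and W are d-connected given {T}.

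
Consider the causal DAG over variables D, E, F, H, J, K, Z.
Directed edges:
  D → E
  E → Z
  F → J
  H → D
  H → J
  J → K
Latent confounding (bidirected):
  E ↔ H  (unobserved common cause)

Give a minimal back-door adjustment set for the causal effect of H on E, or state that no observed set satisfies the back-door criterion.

H→E: no observed back-door set.

desc(H)\{H}={D,E,J,K,Z}; candidates ⊆ {F}.
H↔E: latent back-door arc(s) into H.
size 0: {}; under {} H still reaches {E,Z} ∋ E.
size 1: {F}; under {F} H still reaches {E,Z} ∋ E.
H↔E cannot be blocked by any observed set — no back-door set.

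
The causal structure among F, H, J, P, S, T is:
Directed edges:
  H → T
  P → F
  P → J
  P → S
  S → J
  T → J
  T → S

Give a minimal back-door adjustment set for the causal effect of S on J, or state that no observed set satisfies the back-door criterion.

desc(S)\{S}={J}; candidates ⊆ {F,H,P,T}.
size 0: {}; under {} S still reaches {F,H,J,P,T} ∋ J.
size 1: {F}, {H}, {P} …(+1); under {F} S still reaches {H,J,P,T} ∋ J.
{P,T}: S⊥J given {P,T} in G with S→· removed — back-door holds.

S→J: minimal back-door set {P, T}.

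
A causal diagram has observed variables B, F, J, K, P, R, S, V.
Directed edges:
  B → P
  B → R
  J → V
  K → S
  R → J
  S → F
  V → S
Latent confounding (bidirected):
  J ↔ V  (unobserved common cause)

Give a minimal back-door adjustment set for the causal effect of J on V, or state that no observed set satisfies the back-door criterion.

J→V: no observed back-door set.

desc(J)\{J}={F,S,V}; candidates ⊆ {B,K,P,R}.
J↔V: latent back-door arc(s) into J.
size 0: {}; under {} J still reaches {B,F,P,R,S,V} ∋ V.
size 1: {B}, {K}, {P} …(+1); under {B} J still reaches {F,R,S,V} ∋ V.
size 2: {B,K}, {B,P}, {B,R} …(+3); under {B,K} J still reaches {F,R,S,V} ∋ V.
J↔V cannot be blocked by any observed set — no back-door set.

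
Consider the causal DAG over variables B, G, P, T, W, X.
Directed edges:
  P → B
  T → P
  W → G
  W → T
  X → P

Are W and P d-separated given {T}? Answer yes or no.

Bayes-Ball from W | {T} reaches {G}.
P ∉ reach(W|{T}) ⇒ W ⊥ P | {T}.

Yes — W ⊥ P | {T}.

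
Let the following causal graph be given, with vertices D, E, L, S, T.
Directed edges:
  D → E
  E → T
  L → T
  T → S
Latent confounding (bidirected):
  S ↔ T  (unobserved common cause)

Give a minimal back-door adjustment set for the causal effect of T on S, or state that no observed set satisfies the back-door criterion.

desc(T)\{T}={S}; candidates ⊆ {D,E,L}.
T↔S: latent back-door arc(s) into T.
size 0: {}; under {} T still reaches {D,E,L,S} ∋ S.
size 1: {D}, {E}, {L}; under {D} T still reaches {E,L,S} ∋ S.
size 2: {D,E}, {D,L}, {E,L}; under {D,E} T still reaches {L,S} ∋ S.
T↔S cannot be blocked by any observed set — no back-door set.

T→S: no observed back-door set.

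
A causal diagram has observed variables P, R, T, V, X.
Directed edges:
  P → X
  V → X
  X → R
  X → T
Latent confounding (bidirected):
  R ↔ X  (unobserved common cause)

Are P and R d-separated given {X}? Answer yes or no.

No — P and R are d-connected given {X}.

Bayes-Ball from P | {X} reaches {R,V}.
R ∈ reach(P|{X}) ⇒ P ⊥̸ R | {X}.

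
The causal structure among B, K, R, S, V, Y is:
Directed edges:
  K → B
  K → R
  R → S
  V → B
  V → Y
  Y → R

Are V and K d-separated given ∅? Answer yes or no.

Bayes-Ball from V | ∅ reaches {B,R,S,Y}.
K ∉ reach(V|∅) ⇒ V ⊥ K | ∅.

Yes — V ⊥ K | ∅.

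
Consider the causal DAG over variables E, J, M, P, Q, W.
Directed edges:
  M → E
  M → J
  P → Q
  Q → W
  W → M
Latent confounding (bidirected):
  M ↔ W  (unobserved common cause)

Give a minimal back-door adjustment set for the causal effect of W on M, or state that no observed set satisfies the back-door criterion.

W→M: no observed back-door set.

desc(W)\{W}={E,J,M}; candidates ⊆ {P,Q}.
W↔M: latent back-door arc(s) into W.
size 0: {}; under {} W still reaches {E,J,M,P,Q} ∋ M.
size 1: {P}, {Q}; under {P} W still reaches {E,J,M,Q} ∋ M.
size 2: {P,Q}; under {P,Q} W still reaches {E,J,M} ∋ M.
W↔M cannot be blocked by any observed set — no back-door set.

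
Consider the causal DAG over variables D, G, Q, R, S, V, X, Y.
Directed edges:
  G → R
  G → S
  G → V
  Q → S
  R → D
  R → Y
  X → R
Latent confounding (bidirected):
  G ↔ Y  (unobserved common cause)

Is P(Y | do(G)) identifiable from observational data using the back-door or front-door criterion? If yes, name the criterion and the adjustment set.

desc(G)\{G}={D,R,S,V,Y}; candidates ⊆ {Q,X}.
G↔Y: latent back-door arc(s) into G.
size 0: {}; under {} G still reaches {Y} ∋ Y.
size 1: {Q}, {X}; under {Q} G still reaches {Y} ∋ Y.
size 2: {Q,X}; under {Q,X} G still reaches {Y} ∋ Y.
G↔Y cannot be blocked by any observed set — no back-door set.
{R}: (i) intercepts every directed G→Y path; (ii) no back-door G→{R}; (iii) {G} blocks every back-door {R}→Y. Front-door holds.
P(Y|do(G)) = Σ_{R} P(R|G) Σ_{G'} P(Y|R,G')P(G').

P(Y|do(G)): frontdoor, adjust for {R}.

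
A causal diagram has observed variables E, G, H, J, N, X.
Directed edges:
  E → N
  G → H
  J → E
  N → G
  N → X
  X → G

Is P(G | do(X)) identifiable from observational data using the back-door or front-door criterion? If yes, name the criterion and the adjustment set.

P(G|do(X)): backdoor, adjust for {N}.

desc(X)\{X}={G,H}; candidates ⊆ {E,J,N}.
size 0: {}; under {} X still reaches {E,G,H,J,N} ∋ G.
{N}: X⊥G given {N} in G with X→· removed — back-door holds.
P(G|do(X)) = Σ_{N} P(G|X,N)·P(N).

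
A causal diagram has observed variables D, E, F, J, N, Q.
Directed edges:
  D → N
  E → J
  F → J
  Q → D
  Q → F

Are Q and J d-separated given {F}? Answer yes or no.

Yes — Q ⊥ J | {F}.

Bayes-Ball from Q | {F} reaches {D,N}.
J ∉ reach(Q|{F}) ⇒ Q ⊥ J | {F}.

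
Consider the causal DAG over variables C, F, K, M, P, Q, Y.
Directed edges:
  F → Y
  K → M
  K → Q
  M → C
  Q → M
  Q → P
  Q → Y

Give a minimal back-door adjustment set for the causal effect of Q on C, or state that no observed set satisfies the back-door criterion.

desc(Q)\{Q}={C,M,P,Y}; candidates ⊆ {F,K}.
size 0: {}; under {} Q still reaches {C,K,M} ∋ C.
{K}: Q⊥C given {K} in G with Q→· removed — back-door holds.

Q→C: minimal back-door set {K}.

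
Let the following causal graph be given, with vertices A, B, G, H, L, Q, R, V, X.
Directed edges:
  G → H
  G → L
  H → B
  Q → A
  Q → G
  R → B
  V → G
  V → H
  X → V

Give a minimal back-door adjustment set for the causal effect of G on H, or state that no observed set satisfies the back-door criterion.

G→H: minimal back-door set {V}.

desc(G)\{G}={B,H,L}; candidates ⊆ {A,Q,R,V,X}.
size 0: {}; under {} G still reaches {A,B,H,Q,V,X} ∋ H.
{V}: G⊥H given {V} in G with G→· removed — back-door holds.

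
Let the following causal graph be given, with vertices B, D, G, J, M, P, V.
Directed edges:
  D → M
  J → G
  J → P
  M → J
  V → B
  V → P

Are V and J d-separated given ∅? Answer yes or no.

Yes — V ⊥ J | ∅.

Bayes-Ball from V | ∅ reaches {B,P}.
J ∉ reach(V|∅) ⇒ V ⊥ J | ∅.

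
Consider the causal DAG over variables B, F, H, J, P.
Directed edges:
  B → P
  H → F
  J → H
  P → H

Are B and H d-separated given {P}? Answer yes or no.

Bayes-Ball from B | {P} reaches ∅.
H ∉ reach(B|{P}) ⇒ B ⊥ H | {P}.

Yes — B ⊥ H | {P}.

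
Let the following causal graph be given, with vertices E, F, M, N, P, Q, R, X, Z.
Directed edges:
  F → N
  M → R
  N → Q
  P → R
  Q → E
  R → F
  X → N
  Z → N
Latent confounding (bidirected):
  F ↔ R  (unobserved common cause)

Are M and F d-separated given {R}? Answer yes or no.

Bayes-Ball from M | {R} reaches {E,F,N,P,Q}.
F ∈ reach(M|{R}) ⇒ M ⊥̸ F | {R}.

No — M and F are d-connected given {R}.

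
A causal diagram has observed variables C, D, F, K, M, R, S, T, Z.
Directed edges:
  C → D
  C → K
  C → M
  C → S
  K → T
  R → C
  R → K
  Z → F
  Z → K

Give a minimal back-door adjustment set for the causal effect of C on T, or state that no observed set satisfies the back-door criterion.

C→T: minimal back-door set {R}.

desc(C)\{C}={D,K,M,S,T}; candidates ⊆ {F,R,Z}.
size 0: {}; under {} C still reaches {K,R,T} ∋ T.
{R}: C⊥T given {R} in G with C→· removed — back-door holds.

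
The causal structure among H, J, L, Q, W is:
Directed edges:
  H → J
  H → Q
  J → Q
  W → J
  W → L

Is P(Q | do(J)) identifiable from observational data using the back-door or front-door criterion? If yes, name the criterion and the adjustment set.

desc(J)\{J}={Q}; candidates ⊆ {H,L,W}.
size 0: {}; under {} J still reaches {H,L,Q,W} ∋ Q.
{H}: J⊥Q given {H} in G with J→· removed — back-door holds.
P(Q|do(J)) = Σ_{H} P(Q|J,H)·P(H).

P(Q|do(J)): backdoor, adjust for {H}.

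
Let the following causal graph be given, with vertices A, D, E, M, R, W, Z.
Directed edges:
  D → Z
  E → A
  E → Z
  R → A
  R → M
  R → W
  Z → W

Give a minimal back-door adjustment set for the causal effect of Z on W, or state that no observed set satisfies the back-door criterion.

desc(Z)\{Z}={W}; candidates ⊆ {A,D,E,M,R}.
∅: Z⊥W given ∅ in G with Z→· removed — back-door holds.

Z→W: minimal back-door set ∅.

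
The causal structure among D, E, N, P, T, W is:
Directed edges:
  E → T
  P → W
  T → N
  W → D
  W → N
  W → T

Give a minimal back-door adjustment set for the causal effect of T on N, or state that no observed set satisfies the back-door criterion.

T→N: minimal back-door set {W}.

desc(T)\{T}={N}; candidates ⊆ {D,E,P,W}.
size 0: {}; under {} T still reaches {D,E,N,P,W} ∋ N.
{W}: T⊥N given {W} in G with T→· removed — back-door holds.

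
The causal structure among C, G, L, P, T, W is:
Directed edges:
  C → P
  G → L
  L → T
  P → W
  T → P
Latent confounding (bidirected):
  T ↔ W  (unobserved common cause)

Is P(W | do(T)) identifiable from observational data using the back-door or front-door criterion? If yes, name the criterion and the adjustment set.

desc(T)\{T}={P,W}; candidates ⊆ {C,G,L}.
T↔W: latent back-door arc(s) into T.
size 0: {}; under {} T still reaches {G,L,W} ∋ W.
size 1: {C}, {G}, {L}; under {C} T still reaches {G,L,W} ∋ W.
size 2: {C,G}, {C,L}, {G,L}; under {C,G} T still reaches {L,W} ∋ W.
T↔W cannot be blocked by any observed set — no back-door set.
{P}: (i) intercepts every directed T→W path; (ii) no back-door T→{P}; (iii) {T} blocks every back-door {P}→W. Front-door holds.
P(W|do(T)) = Σ_{P} P(P|T) Σ_{T'} P(W|P,T')P(T').

P(W|do(T)): frontdoor, adjust for {P}.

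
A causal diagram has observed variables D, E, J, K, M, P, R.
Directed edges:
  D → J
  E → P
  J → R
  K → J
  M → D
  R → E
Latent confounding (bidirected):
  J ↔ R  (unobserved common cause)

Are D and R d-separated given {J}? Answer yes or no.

Bayes-Ball from D | {J} reaches {E,K,M,P,R}.
R ∈ reach(D|{J}) ⇒ D ⊥̸ R | {J}.

No — D and R are d-connected given {J}.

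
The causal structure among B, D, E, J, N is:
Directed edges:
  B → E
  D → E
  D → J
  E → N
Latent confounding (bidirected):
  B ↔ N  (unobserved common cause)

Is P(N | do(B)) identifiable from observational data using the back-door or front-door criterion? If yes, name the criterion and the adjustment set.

desc(B)\{B}={E,N}; candidates ⊆ {D,J}.
B↔N: latent back-door arc(s) into B.
size 0: {}; under {} B still reaches {N} ∋ N.
size 1: {D}, {J}; under {D} B still reaches {N} ∋ N.
size 2: {D,J}; under {D,J} B still reaches {N} ∋ N.
B↔N cannot be blocked by any observed set — no back-door set.
{E}: (i) intercepts every directed B→N path; (ii) no back-door B→{E}; (iii) {B} blocks every back-door {E}→N. Front-door holds.
P(N|do(B)) = Σ_{E} P(E|B) Σ_{B'} P(N|E,B')P(B').

P(N|do(B)): frontdoor, adjust for {E}.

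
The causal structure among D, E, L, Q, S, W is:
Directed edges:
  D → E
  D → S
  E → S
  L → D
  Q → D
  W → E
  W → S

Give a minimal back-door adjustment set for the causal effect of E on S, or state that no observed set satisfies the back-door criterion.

E→S: minimal back-door set {D, W}.

desc(E)\{E}={S}; candidates ⊆ {D,L,Q,W}.
size 0: {}; under {} E still reaches {D,L,Q,S,W} ∋ S.
size 1: {D}, {L}, {Q} …(+1); under {D} E still reaches {S,W} ∋ S.
{D,W}: E⊥S given {D,W} in G with E→· removed — back-door holds.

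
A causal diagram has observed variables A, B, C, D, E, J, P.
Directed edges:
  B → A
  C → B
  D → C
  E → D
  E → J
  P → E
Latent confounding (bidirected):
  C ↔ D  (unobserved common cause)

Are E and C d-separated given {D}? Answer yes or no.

No — E and C are d-connected given {D}.

Bayes-Ball from E | {D} reaches {A,B,C,J,P}.
C ∈ reach(E|{D}) ⇒ E ⊥̸ C | {D}.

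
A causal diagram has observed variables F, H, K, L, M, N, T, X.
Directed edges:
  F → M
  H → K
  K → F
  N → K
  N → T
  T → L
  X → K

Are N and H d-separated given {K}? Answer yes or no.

Bayes-Ball from N | {K} reaches {H,L,T,X}.
H ∈ reach(N|{K}) ⇒ N ⊥̸ H | {K}.

No — N and H are d-connected given {K}.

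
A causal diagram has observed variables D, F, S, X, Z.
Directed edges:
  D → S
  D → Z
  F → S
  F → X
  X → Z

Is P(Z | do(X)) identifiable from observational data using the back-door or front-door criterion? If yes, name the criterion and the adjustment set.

P(Z|do(X)): backdoor, adjust for ∅.

desc(X)\{X}={Z}; candidates ⊆ {D,F,S}.
∅: X⊥Z given ∅ in G with X→· removed — back-door holds.
P(Z|do(X)) = P(Z|X) — no adjustment needed.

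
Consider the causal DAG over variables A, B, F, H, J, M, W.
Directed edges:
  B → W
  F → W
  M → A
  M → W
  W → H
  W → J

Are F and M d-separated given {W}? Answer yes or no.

No — F and M are d-connected given {W}.

Bayes-Ball from F | {W} reaches {A,B,M}.
M ∈ reach(F|{W}) ⇒ F ⊥̸ M | {W}.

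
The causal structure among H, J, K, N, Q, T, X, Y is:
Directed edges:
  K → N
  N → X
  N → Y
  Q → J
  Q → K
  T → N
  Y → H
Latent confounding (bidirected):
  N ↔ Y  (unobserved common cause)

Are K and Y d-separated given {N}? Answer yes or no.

No — K and Y are d-connected given {N}.

Bayes-Ball from K | {N} reaches {H,J,Q,T,Y}.
Y ∈ reach(K|{N}) ⇒ K ⊥̸ Y | {N}.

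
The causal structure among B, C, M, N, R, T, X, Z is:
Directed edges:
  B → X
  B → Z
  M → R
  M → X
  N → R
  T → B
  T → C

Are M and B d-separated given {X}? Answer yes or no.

No — M and B are d-connected given {X}.

Bayes-Ball from M | {X} reaches {B,C,R,T,Z}.
B ∈ reach(M|{X}) ⇒ M ⊥̸ B | {X}.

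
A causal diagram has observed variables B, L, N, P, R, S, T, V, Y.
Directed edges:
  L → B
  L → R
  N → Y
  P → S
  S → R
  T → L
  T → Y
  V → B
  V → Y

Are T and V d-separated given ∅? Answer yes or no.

Yes — T ⊥ V | ∅.

Bayes-Ball from T | ∅ reaches {B,L,R,Y}.
V ∉ reach(T|∅) ⇒ T ⊥ V | ∅.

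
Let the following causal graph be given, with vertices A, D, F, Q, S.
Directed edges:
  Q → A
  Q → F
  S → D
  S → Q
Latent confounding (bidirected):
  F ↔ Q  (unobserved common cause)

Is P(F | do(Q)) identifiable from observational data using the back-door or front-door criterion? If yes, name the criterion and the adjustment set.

desc(Q)\{Q}={A,F}; candidates ⊆ {D,S}.
Q↔F: latent back-door arc(s) into Q.
size 0: {}; under {} Q still reaches {D,F,S} ∋ F.
size 1: {D}, {S}; under {D} Q still reaches {F,S} ∋ F.
size 2: {D,S}; under {D,S} Q still reaches {F} ∋ F.
Q↔F cannot be blocked by any observed set — no back-door set.
No mediator lies on a directed Q→…→F path.
Neither criterion identifies P(F|do(Q)) in this graph.

P(F|do(Q)): not identifiable (no BD/FD set).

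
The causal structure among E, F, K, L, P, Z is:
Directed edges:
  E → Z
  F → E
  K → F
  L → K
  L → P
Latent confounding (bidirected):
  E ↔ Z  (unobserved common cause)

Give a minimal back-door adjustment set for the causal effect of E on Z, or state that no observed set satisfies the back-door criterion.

E→Z: no observed back-door set.

desc(E)\{E}={Z}; candidates ⊆ {F,K,L,P}.
E↔Z: latent back-door arc(s) into E.
size 0: {}; under {} E still reaches {F,K,L,P,Z} ∋ Z.
size 1: {F}, {K}, {L} …(+1); under {F} E still reaches {Z} ∋ Z.
size 2: {F,K}, {F,L}, {F,P} …(+3); under {F,K} E still reaches {Z} ∋ Z.
E↔Z cannot be blocked by any observed set — no back-door set.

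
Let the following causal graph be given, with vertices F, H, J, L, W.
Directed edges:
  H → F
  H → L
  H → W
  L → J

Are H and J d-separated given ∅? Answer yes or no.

No — H and J are d-connected given ∅.

Bayes-Ball from H | ∅ reaches {F,J,L,W}.
J ∈ reach(H|∅) ⇒ H ⊥̸ J | ∅.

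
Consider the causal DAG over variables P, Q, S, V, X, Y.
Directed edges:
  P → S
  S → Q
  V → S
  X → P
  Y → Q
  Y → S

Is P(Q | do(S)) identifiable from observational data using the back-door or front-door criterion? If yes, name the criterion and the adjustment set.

P(Q|do(S)): backdoor, adjust for {Y}.

desc(S)\{S}={Q}; candidates ⊆ {P,V,X,Y}.
size 0: {}; under {} S still reaches {P,Q,V,X,Y} ∋ Q.
{Y}: S⊥Q given {Y} in G with S→· removed — back-door holds.
P(Q|do(S)) = Σ_{Y} P(Q|S,Y)·P(Y).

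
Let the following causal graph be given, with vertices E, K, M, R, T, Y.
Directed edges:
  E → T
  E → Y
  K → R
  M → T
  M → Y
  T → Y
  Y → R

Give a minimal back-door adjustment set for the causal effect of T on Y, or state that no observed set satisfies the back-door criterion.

T→Y: minimal back-door set {E, M}.

desc(T)\{T}={R,Y}; candidates ⊆ {E,K,M}.
size 0: {}; under {} T still reaches {E,M,R,Y} ∋ Y.
size 1: {E}, {K}, {M}; under {E} T still reaches {M,R,Y} ∋ Y.
{E,M}: T⊥Y given {E,M} in G with T→· removed — back-door holds.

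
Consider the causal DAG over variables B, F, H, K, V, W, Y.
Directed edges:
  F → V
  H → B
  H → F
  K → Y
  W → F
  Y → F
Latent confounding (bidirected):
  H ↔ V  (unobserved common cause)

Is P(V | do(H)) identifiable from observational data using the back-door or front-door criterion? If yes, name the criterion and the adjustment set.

P(V|do(H)): frontdoor, adjust for {F}.

desc(H)\{H}={B,F,V}; candidates ⊆ {K,W,Y}.
H↔V: latent back-door arc(s) into H.
size 0: {}; under {} H still reaches {V} ∋ V.
size 1: {K}, {W}, {Y}; under {K} H still reaches {V} ∋ V.
size 2: {K,W}, {K,Y}, {W,Y}; under {K,W} H still reaches {V} ∋ V.
H↔V cannot be blocked by any observed set — no back-door set.
{F}: (i) intercepts every directed H→V path; (ii) no back-door H→{F}; (iii) {H} blocks every back-door {F}→V. Front-door holds.
P(V|do(H)) = Σ_{F} P(F|H) Σ_{H'} P(V|F,H')P(H').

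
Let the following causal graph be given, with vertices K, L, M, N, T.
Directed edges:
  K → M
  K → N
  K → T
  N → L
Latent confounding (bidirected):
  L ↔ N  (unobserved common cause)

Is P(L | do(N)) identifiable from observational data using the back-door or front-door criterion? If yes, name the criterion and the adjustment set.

desc(N)\{N}={L}; candidates ⊆ {K,M,T}.
N↔L: latent back-door arc(s) into N.
size 0: {}; under {} N still reaches {K,L,M,T} ∋ L.
size 1: {K}, {M}, {T}; under {K} N still reaches {L} ∋ L.
size 2: {K,M}, {K,T}, {M,T}; under {K,M} N still reaches {L} ∋ L.
N↔L cannot be blocked by any observed set — no back-door set.
No mediator lies on a directed N→…→L path.
Neither criterion identifies P(L|do(N)) in this graph.

P(L|do(N)): not identifiable (no BD/FD set).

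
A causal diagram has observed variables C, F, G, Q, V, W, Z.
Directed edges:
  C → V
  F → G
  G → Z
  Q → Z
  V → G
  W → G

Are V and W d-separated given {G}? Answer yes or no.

No — V and W are d-connected given {G}.

Bayes-Ball from V | {G} reaches {C,F,W}.
W ∈ reach(V|{G}) ⇒ V ⊥̸ W | {G}.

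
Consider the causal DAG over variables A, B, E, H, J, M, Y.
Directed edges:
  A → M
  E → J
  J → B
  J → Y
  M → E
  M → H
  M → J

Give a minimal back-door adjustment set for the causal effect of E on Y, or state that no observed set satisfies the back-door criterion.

E→Y: minimal back-door set {M}.

desc(E)\{E}={B,J,Y}; candidates ⊆ {A,H,M}.
size 0: {}; under {} E still reaches {A,B,H,J,M,Y} ∋ Y.
{M}: E⊥Y given {M} in G with E→· removed — back-door holds.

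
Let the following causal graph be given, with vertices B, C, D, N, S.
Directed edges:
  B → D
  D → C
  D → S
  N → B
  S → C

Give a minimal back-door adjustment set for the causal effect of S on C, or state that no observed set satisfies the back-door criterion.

S→C: minimal back-door set {D}.

desc(S)\{S}={C}; candidates ⊆ {B,D,N}.
size 0: {}; under {} S still reaches {B,C,D,N} ∋ C.
{D}: S⊥C given {D} in G with S→· removed — back-door holds.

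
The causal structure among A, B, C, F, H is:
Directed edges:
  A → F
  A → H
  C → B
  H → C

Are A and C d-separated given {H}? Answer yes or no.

Yes — A ⊥ C | {H}.

Bayes-Ball from A | {H} reaches {F}.
C ∉ reach(A|{H}) ⇒ A ⊥ C | {H}.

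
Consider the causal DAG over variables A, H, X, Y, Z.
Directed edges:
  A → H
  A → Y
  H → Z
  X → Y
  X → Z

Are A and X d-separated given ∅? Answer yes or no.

Bayes-Ball from A | ∅ reaches {H,Y,Z}.
X ∉ reach(A|∅) ⇒ A ⊥ X | ∅.

Yes — A ⊥ X | ∅.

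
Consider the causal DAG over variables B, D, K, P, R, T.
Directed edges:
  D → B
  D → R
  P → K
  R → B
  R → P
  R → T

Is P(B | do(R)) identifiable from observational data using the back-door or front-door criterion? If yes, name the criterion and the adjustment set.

P(B|do(R)): backdoor, adjust for {D}.

desc(R)\{R}={B,K,P,T}; candidates ⊆ {D}.
size 0: {}; under {} R still reaches {B,D} ∋ B.
{D}: R⊥B given {D} in G with R→· removed — back-door holds.
P(B|do(R)) = Σ_{D} P(B|R,D)·P(D).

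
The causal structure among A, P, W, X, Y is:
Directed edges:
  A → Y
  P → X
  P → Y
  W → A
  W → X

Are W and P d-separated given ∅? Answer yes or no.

Yes — W ⊥ P | ∅.

Bayes-Ball from W | ∅ reaches {A,X,Y}.
P ∉ reach(W|∅) ⇒ W ⊥ P | ∅.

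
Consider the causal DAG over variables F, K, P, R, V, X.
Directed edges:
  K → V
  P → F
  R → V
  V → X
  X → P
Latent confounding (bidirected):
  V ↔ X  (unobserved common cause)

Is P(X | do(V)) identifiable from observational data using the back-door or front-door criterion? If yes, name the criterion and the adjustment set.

desc(V)\{V}={F,P,X}; candidates ⊆ {K,R}.
V↔X: latent back-door arc(s) into V.
size 0: {}; under {} V still reaches {F,K,P,R,X} ∋ X.
size 1: {K}, {R}; under {K} V still reaches {F,P,R,X} ∋ X.
size 2: {K,R}; under {K,R} V still reaches {F,P,X} ∋ X.
V↔X cannot be blocked by any observed set — no back-door set.
No mediator lies on a directed V→…→X path.
Neither criterion identifies P(X|do(V)) in this graph.

P(X|do(V)): not identifiable (no BD/FD set).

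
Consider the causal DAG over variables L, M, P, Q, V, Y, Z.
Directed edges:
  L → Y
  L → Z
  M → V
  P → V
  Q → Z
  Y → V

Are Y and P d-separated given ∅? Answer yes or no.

Bayes-Ball from Y | ∅ reaches {L,V,Z}.
P ∉ reach(Y|∅) ⇒ Y ⊥ P | ∅.

Yes — Y ⊥ P | ∅.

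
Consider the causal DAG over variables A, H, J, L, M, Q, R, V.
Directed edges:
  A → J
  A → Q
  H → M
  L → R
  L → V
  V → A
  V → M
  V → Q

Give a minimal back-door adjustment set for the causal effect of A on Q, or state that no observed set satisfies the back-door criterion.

A→Q: minimal back-door set {V}.

desc(A)\{A}={J,Q}; candidates ⊆ {H,L,M,R,V}.
size 0: {}; under {} A still reaches {L,M,Q,R,V} ∋ Q.
{V}: A⊥Q given {V} in G with A→· removed — back-door holds.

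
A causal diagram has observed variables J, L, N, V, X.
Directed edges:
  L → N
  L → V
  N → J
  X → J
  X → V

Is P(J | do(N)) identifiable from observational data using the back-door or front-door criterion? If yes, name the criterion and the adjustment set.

P(J|do(N)): backdoor, adjust for ∅.

desc(N)\{N}={J}; candidates ⊆ {L,V,X}.
∅: N⊥J given ∅ in G with N→· removed — back-door holds.
P(J|do(N)) = P(J|N) — no adjustment needed.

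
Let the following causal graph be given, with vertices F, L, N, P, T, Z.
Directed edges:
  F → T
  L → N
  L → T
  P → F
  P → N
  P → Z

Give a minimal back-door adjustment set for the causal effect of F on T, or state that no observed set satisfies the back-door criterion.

desc(F)\{F}={T}; candidates ⊆ {L,N,P,Z}.
∅: F⊥T given ∅ in G with F→· removed — back-door holds.

F→T: minimal back-door set ∅.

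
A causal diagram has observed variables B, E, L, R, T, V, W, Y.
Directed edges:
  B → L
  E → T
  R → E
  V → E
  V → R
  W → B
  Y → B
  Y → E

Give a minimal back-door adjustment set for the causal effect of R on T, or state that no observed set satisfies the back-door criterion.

desc(R)\{R}={E,T}; candidates ⊆ {B,L,V,W,Y}.
size 0: {}; under {} R still reaches {E,T,V} ∋ T.
{V}: R⊥T given {V} in G with R→· removed — back-door holds.

R→T: minimal back-door set {V}.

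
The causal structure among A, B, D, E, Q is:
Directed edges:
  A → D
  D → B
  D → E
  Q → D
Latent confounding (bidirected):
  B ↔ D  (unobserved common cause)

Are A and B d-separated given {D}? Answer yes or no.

No — A and B are d-connected given {D}.

Bayes-Ball from A | {D} reaches {B,Q}.
B ∈ reach(A|{D}) ⇒ A ⊥̸ B | {D}.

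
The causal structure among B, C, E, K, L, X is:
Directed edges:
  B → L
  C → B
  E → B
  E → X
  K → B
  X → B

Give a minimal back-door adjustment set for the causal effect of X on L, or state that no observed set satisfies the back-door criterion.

desc(X)\{X}={B,L}; candidates ⊆ {C,E,K}.
size 0: {}; under {} X still reaches {B,E,L} ∋ L.
{E}: X⊥L given {E} in G with X→· removed — back-door holds.

X→L: minimal back-door set {E}.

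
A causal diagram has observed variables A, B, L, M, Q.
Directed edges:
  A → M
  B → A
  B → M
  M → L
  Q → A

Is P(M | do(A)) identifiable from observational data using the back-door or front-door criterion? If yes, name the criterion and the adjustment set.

P(M|do(A)): backdoor, adjust for {B}.

desc(A)\{A}={L,M}; candidates ⊆ {B,Q}.
size 0: {}; under {} A still reaches {B,L,M,Q} ∋ M.
{B}: A⊥M given {B} in G with A→· removed — back-door holds.
P(M|do(A)) = Σ_{B} P(M|A,B)·P(B).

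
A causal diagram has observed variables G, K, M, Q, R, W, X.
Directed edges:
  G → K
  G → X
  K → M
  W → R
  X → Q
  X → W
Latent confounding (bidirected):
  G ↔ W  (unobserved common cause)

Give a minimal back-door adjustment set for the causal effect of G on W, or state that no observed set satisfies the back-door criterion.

G→W: no observed back-door set.

desc(G)\{G}={K,M,Q,R,W,X}; candidates ⊆ {—}.
G↔W: latent back-door arc(s) into G.
size 0: {}; under {} G still reaches {R,W} ∋ W.
G↔W cannot be blocked by any observed set — no back-door set.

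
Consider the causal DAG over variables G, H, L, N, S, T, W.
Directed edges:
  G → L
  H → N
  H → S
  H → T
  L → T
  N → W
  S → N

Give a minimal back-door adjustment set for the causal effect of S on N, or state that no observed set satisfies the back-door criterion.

desc(S)\{S}={N,W}; candidates ⊆ {G,H,L,T}.
size 0: {}; under {} S still reaches {H,N,T,W} ∋ N.
{H}: S⊥N given {H} in G with S→· removed — back-door holds.

S→N: minimal back-door set {H}.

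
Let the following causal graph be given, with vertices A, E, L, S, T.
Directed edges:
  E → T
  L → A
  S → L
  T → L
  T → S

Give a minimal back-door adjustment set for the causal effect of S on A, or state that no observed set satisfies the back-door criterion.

desc(S)\{S}={A,L}; candidates ⊆ {E,T}.
size 0: {}; under {} S still reaches {A,E,L,T} ∋ A.
{T}: S⊥A given {T} in G with S→· removed — back-door holds.

S→A: minimal back-door set {T}.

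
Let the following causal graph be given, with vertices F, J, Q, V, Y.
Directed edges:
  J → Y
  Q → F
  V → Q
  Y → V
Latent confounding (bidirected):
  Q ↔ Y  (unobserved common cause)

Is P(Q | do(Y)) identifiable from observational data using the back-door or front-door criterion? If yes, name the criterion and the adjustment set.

desc(Y)\{Y}={F,Q,V}; candidates ⊆ {J}.
Y↔Q: latent back-door arc(s) into Y.
size 0: {}; under {} Y still reaches {F,J,Q} ∋ Q.
size 1: {J}; under {J} Y still reaches {F,Q} ∋ Q.
Y↔Q cannot be blocked by any observed set — no back-door set.
{V}: (i) intercepts every directed Y→Q path; (ii) no back-door Y→{V}; (iii) {Y} blocks every back-door {V}→Q. Front-door holds.
P(Q|do(Y)) = Σ_{V} P(V|Y) Σ_{Y'} P(Q|V,Y')P(Y').

P(Q|do(Y)): frontdoor, adjust for {V}.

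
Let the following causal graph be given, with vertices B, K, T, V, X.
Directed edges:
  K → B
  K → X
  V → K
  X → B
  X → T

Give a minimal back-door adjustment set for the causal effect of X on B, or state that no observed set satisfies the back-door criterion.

desc(X)\{X}={B,T}; candidates ⊆ {K,V}.
size 0: {}; under {} X still reaches {B,K,V} ∋ B.
{K}: X⊥B given {K} in G with X→· removed — back-door holds.

X→B: minimal back-door set {K}.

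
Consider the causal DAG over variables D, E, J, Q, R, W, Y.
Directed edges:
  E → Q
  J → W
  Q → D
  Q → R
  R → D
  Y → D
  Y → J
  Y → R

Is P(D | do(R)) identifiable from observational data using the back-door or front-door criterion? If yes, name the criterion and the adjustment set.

P(D|do(R)): backdoor, adjust for {Q, Y}.

desc(R)\{R}={D}; candidates ⊆ {E,J,Q,W,Y}.
size 0: {}; under {} R still reaches {D,E,J,Q,W,Y} ∋ D.
size 1: {E}, {J}, {Q} …(+2); under {E} R still reaches {D,J,Q,W,Y} ∋ D.
{Q,Y}: R⊥D given {Q,Y} in G with R→· removed — back-door holds.
P(D|do(R)) = Σ_{Q,Y} P(D|R,Q,Y)·P(Q,Y).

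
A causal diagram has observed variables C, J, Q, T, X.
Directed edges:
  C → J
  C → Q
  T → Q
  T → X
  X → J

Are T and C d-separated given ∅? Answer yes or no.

Yes — T ⊥ C | ∅.

Bayes-Ball from T | ∅ reaches {J,Q,X}.
C ∉ reach(T|∅) ⇒ T ⊥ C | ∅.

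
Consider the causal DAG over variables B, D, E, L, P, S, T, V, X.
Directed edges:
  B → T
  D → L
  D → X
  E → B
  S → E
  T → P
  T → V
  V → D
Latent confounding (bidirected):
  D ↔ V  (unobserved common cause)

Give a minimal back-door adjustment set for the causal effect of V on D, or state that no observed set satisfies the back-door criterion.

V→D: no observed back-door set.

desc(V)\{V}={D,L,X}; candidates ⊆ {B,E,P,S,T}.
V↔D: latent back-door arc(s) into V.
size 0: {}; under {} V still reaches {B,D,E,L,P,S,T,X} ∋ D.
size 1: {B}, {E}, {P} …(+2); under {B} V still reaches {D,L,P,T,X} ∋ D.
size 2: {B,E}, {B,P}, {B,S} …(+7); under {B,E} V still reaches {D,L,P,T,X} ∋ D.
V↔D cannot be blocked by any observed set — no back-door set.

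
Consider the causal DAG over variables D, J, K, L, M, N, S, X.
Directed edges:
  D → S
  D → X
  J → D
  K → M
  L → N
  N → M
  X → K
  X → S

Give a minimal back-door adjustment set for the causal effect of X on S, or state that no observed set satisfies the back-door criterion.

desc(X)\{X}={K,M,S}; candidates ⊆ {D,J,L,N}.
size 0: {}; under {} X still reaches {D,J,S} ∋ S.
{D}: X⊥S given {D} in G with X→· removed — back-door holds.

X→S: minimal back-door set {D}.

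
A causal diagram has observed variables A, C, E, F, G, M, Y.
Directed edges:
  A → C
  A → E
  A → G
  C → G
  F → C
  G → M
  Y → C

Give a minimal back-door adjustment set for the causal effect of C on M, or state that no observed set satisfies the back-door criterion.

desc(C)\{C}={G,M}; candidates ⊆ {A,E,F,Y}.
size 0: {}; under {} C still reaches {A,E,F,G,M,Y} ∋ M.
{A}: C⊥M given {A} in G with C→· removed — back-door holds.

C→M: minimal back-door set {A}.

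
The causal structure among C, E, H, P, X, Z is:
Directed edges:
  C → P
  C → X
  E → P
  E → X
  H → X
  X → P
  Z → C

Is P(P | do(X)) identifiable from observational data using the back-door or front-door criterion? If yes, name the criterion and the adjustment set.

P(P|do(X)): backdoor, adjust for {C, E}.

desc(X)\{X}={P}; candidates ⊆ {C,E,H,Z}.
size 0: {}; under {} X still reaches {C,E,H,P,Z} ∋ P.
size 1: {C}, {E}, {H} …(+1); under {C} X still reaches {E,H,P} ∋ P.
{C,E}: X⊥P given {C,E} in G with X→· removed — back-door holds.
P(P|do(X)) = Σ_{C,E} P(P|X,C,E)·P(C,E).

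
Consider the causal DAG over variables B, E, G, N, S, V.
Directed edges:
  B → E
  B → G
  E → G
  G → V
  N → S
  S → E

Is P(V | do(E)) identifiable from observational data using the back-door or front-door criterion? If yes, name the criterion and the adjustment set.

desc(E)\{E}={G,V}; candidates ⊆ {B,N,S}.
size 0: {}; under {} E still reaches {B,G,N,S,V} ∋ V.
{B}: E⊥V given {B} in G with E→· removed — back-door holds.
P(V|do(E)) = Σ_{B} P(V|E,B)·P(B).

P(V|do(E)): backdoor, adjust for {B}.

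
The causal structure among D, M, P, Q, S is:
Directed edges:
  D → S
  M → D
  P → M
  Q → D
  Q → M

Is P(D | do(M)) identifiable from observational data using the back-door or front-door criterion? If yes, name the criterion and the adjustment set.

desc(M)\{M}={D,S}; candidates ⊆ {P,Q}.
size 0: {}; under {} M still reaches {D,P,Q,S} ∋ D.
{Q}: M⊥D given {Q} in G with M→· removed — back-door holds.
P(D|do(M)) = Σ_{Q} P(D|M,Q)·P(Q).

P(D|do(M)): backdoor, adjust for {Q}.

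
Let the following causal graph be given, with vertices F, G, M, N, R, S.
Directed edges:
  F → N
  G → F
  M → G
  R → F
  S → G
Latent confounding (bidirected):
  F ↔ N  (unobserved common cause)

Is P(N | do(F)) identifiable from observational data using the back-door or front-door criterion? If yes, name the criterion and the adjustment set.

desc(F)\{F}={N}; candidates ⊆ {G,M,R,S}.
F↔N: latent back-door arc(s) into F.
size 0: {}; under {} F still reaches {G,M,N,R,S} ∋ N.
size 1: {G}, {M}, {R} …(+1); under {G} F still reaches {N,R} ∋ N.
size 2: {G,M}, {G,R}, {G,S} …(+3); under {G,M} F still reaches {N,R} ∋ N.
F↔N cannot be blocked by any observed set — no back-door set.
No mediator lies on a directed F→…→N path.
Neither criterion identifies P(N|do(F)) in this graph.

P(N|do(F)): not identifiable (no BD/FD set).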